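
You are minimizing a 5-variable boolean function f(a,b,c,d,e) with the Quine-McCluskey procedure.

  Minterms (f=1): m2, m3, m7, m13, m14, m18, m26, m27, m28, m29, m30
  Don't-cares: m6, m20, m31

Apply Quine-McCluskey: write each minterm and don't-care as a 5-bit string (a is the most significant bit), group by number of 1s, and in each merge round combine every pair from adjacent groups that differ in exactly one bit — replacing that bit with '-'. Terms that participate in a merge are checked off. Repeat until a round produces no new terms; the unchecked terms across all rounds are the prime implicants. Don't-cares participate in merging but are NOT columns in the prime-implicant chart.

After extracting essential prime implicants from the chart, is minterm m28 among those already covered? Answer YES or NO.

size-2^0 implicants → 00010(✓)  00011(✓)  00110(✓)  00111(✓)  01101(✓)  01110(✓)  10010(✓)  10100(✓)  11010(✓)  11011(✓)  11100(✓)  11101(✓)  11110(✓)  11111(✓)
size-2^1 implicants → -0010  -1101  -1110  0-110  00-10(✓)  00-11(✓)  0001-(✓)  0011-(✓)  1-010  1-100  11-10(✓)  11-11(✓)  1101-(✓)  111-0(✓)  111-1(✓)  1110-(✓)  1111-(✓)
size-2^2 implicants → 00-1-  11-1-  111--
Unchecked terms (primes): -0010, -1101, -1110, 0-110, 00-1-, 1-010, 1-100, 11-1-, 111--
Minterm coverage:
  m2 ⊆ -0010,00-1-
  m3 ⊆ 00-1- [E]
  m7 ⊆ 00-1- [E]
  m13 ⊆ -1101 [E]
  m14 ⊆ -1110,0-110
  m18 ⊆ -0010,1-010
  m26 ⊆ 1-010,11-1-
  m27 ⊆ 11-1- [E]
  m28 ⊆ 1-100,111--
  m29 ⊆ -1101,111--
  m30 ⊆ -1110,11-1-,111--
E = {-1101, 00-1-, 11-1-}

NO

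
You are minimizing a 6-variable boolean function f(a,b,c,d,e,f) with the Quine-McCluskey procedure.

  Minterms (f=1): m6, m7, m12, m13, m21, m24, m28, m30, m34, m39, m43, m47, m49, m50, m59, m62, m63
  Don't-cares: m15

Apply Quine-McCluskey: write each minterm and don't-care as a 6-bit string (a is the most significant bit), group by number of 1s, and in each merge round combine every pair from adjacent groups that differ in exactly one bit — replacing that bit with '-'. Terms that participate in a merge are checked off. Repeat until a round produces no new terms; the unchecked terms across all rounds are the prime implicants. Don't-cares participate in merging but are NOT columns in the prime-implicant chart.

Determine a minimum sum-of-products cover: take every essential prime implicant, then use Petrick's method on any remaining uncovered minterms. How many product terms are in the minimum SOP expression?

Round 0: 000110✓ 000111✓ 001100✓ 001101✓ 001111✓ 010101 011000✓ 011100✓ 011110✓ 100010✓ 100111✓ 101011✓ 101111✓ 110001 110010✓ 111011✓ 111110✓ 111111✓
Round 1: -00111✓ -01111✓ -11110 0-1100 00-111✓ 00011- 0011-1 00110- 011-00 0111-0 1-0010 1-1011✓ 1-1111✓ 10-111✓ 101-11✓ 111-11✓ 11111-
Round 2: -0-111 1-1-11
PIs = {-0-111, -11110, 0-1100, 00011-, 0011-1, 00110-, 010101, 011-00, 0111-0, 1-0010, 1-1-11, 110001, 11111-}
Coverage chart:
  m6: 00011- ←essential
  m7: -0-111,00011-
  m12: 0-1100,00110-
  m13: 0011-1,00110-
  m21: 010101 ←essential
  m24: 011-00 ←essential
  m28: 0-1100,011-00,0111-0
  m30: -11110,0111-0
  m34: 1-0010 ←essential
  m39: -0-111 ←essential
  m43: 1-1-11 ←essential
  m47: -0-111,1-1-11
  m49: 110001 ←essential
  m50: 1-0010 ←essential
  m59: 1-1-11 ←essential
  m62: -11110,11111-
  m63: 1-1-11,11111-
Essential: -0-111, 00011-, 010101, 011-00, 1-0010, 1-1-11, 110001
Petrick residual → -11110, 00110-
Min cover (9 terms): b'def + bcdef' + a'b'c'de + a'b'cde' + a'bc'de'f + a'bce'f' + ac'd'ef' + acef + abc'd'e'f

9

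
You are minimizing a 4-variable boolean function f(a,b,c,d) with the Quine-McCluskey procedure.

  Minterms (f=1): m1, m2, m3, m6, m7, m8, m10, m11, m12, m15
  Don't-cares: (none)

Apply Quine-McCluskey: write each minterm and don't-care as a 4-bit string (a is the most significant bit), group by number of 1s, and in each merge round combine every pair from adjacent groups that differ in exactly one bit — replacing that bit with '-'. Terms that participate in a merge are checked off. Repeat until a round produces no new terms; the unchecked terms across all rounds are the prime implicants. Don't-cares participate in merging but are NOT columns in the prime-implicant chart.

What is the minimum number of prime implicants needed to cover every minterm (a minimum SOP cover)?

5

[col 0] 0001*, 0010*, 0011*, 0110*, 0111*, 1000*, 1010*, 1011*, 1100*, 1111*
[col 1] -010*, -011*, -111*, 0-10*, 0-11*, 00-1, 001-*, 011-*, 1-00, 1-11*, 10-0, 101-*
[col 2] --11, -01-, 0-1-
Prime implicants: --11, -01-, 0-1-, 00-1, 1-00, 10-0
PI chart (minterm → PIs covering it):
  1 | 00-1  (sole → essential)
  2 | -01-,0-1-
  3 | --11,-01-,0-1-,00-1
  6 | 0-1-  (sole → essential)
  7 | --11,0-1-
  8 | 1-00,10-0
  10 | -01-,10-0
  11 | --11,-01-
  12 | 1-00  (sole → essential)
  15 | --11  (sole → essential)
Essential prime implicants: --11, 0-1-, 00-1, 1-00
Petrick residual → -01-
Minimum SOP uses 5 PIs: cd + b'c + a'c + a'b'd + ac'd'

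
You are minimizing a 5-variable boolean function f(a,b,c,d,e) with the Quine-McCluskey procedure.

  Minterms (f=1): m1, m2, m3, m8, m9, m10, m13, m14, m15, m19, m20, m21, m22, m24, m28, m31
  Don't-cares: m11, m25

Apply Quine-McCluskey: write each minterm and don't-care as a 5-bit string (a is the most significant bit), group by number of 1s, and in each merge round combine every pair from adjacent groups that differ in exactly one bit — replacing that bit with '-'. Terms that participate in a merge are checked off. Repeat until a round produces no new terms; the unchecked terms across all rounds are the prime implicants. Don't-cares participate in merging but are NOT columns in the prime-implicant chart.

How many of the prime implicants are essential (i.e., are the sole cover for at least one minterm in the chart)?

8

[col 0] 00001*, 00010*, 00011*, 01000*, 01001*, 01010*, 01011*, 01101*, 01110*, 01111*, 10011*, 10100*, 10101*, 10110*, 11000*, 11001*, 11100*, 11111*
[col 1] -0011, -1000*, -1001*, -1111, 0-001*, 0-010*, 0-011*, 000-1*, 0001-*, 01-01*, 01-10*, 01-11*, 010-0*, 010-1*, 0100-*, 0101-*, 011-1*, 0111-*, 1-100, 101-0, 1010-, 11-00, 1100-*
[col 2] -100-, 0-0-1, 0-01-, 01--1, 01-1-, 010--
Prime implicants: -0011, -100-, -1111, 0-0-1, 0-01-, 01--1, 01-1-, 010--, 1-100, 101-0, 1010-, 11-00
PI chart (minterm → PIs covering it):
  1 | 0-0-1  (sole → essential)
  2 | 0-01-  (sole → essential)
  3 | -0011,0-0-1,0-01-
  8 | -100-,010--
  9 | -100-,0-0-1,01--1,010--
  10 | 0-01-,01-1-,010--
  13 | 01--1  (sole → essential)
  14 | 01-1-  (sole → essential)
  15 | -1111,01--1,01-1-
  19 | -0011  (sole → essential)
  20 | 1-100,101-0,1010-
  21 | 1010-  (sole → essential)
  22 | 101-0  (sole → essential)
  24 | -100-,11-00
  28 | 1-100,11-00
  31 | -1111  (sole → essential)
Essential prime implicants: -0011, -1111, 0-0-1, 0-01-, 01--1, 01-1-, 101-0, 1010-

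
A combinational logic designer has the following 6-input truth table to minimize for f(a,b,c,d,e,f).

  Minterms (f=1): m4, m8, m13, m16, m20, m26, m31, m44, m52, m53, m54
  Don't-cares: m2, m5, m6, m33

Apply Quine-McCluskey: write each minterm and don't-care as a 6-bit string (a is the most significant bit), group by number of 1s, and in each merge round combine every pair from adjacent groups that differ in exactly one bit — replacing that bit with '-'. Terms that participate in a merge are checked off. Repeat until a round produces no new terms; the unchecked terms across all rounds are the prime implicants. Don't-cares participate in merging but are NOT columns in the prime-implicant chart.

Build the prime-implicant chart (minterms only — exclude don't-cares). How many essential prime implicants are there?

[col 0] 000010*, 000100*, 000101*, 000110*, 001000, 001101*, 010000*, 010100*, 011010, 011111, 100001, 101100, 110100*, 110101*, 110110*
[col 1] -10100, 0-0100, 00-101, 000-10, 0001-0, 00010-, 010-00, 1101-0, 11010-
Prime implicants: -10100, 0-0100, 00-101, 000-10, 0001-0, 00010-, 001000, 010-00, 011010, 011111, 100001, 101100, 1101-0, 11010-
PI chart (minterm → PIs covering it):
  4 | 0-0100,0001-0,00010-
  8 | 001000  (sole → essential)
  13 | 00-101  (sole → essential)
  16 | 010-00  (sole → essential)
  20 | -10100,0-0100,010-00
  26 | 011010  (sole → essential)
  31 | 011111  (sole → essential)
  44 | 101100  (sole → essential)
  52 | -10100,1101-0,11010-
  53 | 11010-  (sole → essential)
  54 | 1101-0  (sole → essential)
Essential prime implicants: 00-101, 001000, 010-00, 011010, 011111, 101100, 1101-0, 11010-

8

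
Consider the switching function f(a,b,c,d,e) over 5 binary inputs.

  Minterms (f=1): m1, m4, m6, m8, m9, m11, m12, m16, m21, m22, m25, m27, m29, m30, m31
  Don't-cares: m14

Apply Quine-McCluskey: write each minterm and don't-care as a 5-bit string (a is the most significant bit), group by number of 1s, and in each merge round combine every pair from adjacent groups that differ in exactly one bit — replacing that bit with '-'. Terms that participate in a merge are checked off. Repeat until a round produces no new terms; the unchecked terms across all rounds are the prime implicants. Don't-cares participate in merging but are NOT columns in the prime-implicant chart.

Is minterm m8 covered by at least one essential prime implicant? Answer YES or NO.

NO

Round 0: 00001✓ 00100✓ 00110✓ 01000✓ 01001✓ 01011✓ 01100✓ 01110✓ 10000 10101✓ 10110✓ 11001✓ 11011✓ 11101✓ 11110✓ 11111✓
Round 1: -0110✓ -1001✓ -1011✓ -1110✓ 0-001 0-100✓ 0-110✓ 001-0✓ 01-00 010-1✓ 0100- 011-0✓ 1-101 1-110✓ 11-01✓ 11-11✓ 110-1✓ 111-1✓ 1111-
Round 2: --110 -10-1 0-1-0 11--1
PIs = {--110, -10-1, 0-001, 0-1-0, 01-00, 0100-, 1-101, 10000, 11--1, 1111-}
Coverage chart:
  m1: 0-001 ←essential
  m4: 0-1-0 ←essential
  m6: --110,0-1-0
  m8: 01-00,0100-
  m9: -10-1,0-001,0100-
  m11: -10-1 ←essential
  m12: 0-1-0,01-00
  m16: 10000 ←essential
  m21: 1-101 ←essential
  m22: --110 ←essential
  m25: -10-1,11--1
  m27: -10-1,11--1
  m29: 1-101,11--1
  m30: --110,1111-
  m31: 11--1,1111-
Essential: --110, -10-1, 0-001, 0-1-0, 1-101, 10000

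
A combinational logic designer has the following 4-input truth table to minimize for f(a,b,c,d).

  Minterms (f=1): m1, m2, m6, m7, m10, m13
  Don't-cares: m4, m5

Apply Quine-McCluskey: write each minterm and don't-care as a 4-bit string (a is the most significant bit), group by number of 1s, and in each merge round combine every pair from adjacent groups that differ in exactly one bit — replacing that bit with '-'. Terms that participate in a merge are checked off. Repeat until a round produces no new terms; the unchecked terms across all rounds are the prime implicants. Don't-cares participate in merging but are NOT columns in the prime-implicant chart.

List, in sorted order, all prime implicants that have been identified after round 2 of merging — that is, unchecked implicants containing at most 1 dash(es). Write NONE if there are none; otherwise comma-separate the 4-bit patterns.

-010, -101, 0-01, 0-10

[col 0] 0001*, 0010*, 0100*, 0101*, 0110*, 0111*, 1010*, 1101*
[col 1] -010, -101, 0-01, 0-10, 01-0*, 01-1*, 010-*, 011-*
[col 2] 01--
Prime implicants: -010, -101, 0-01, 0-10, 01--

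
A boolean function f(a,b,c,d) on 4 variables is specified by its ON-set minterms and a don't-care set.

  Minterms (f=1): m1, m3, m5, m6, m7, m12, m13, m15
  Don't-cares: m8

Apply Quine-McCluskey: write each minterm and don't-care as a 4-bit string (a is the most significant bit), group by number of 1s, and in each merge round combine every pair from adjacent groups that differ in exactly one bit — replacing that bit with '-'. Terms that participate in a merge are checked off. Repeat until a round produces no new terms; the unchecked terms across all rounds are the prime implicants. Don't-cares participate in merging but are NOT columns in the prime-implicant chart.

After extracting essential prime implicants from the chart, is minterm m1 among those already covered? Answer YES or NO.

size-2^0 implicants → 0001(✓)  0011(✓)  0101(✓)  0110(✓)  0111(✓)  1000(✓)  1100(✓)  1101(✓)  1111(✓)
size-2^1 implicants → -101(✓)  -111(✓)  0-01(✓)  0-11(✓)  00-1(✓)  01-1(✓)  011-  1-00  11-1(✓)  110-
size-2^2 implicants → -1-1  0--1
Unchecked terms (primes): -1-1, 0--1, 011-, 1-00, 110-
Minterm coverage:
  m1 ⊆ 0--1 [E]
  m3 ⊆ 0--1 [E]
  m5 ⊆ -1-1,0--1
  m6 ⊆ 011- [E]
  m7 ⊆ -1-1,0--1,011-
  m12 ⊆ 1-00,110-
  m13 ⊆ -1-1,110-
  m15 ⊆ -1-1 [E]
E = {-1-1, 0--1, 011-}

YES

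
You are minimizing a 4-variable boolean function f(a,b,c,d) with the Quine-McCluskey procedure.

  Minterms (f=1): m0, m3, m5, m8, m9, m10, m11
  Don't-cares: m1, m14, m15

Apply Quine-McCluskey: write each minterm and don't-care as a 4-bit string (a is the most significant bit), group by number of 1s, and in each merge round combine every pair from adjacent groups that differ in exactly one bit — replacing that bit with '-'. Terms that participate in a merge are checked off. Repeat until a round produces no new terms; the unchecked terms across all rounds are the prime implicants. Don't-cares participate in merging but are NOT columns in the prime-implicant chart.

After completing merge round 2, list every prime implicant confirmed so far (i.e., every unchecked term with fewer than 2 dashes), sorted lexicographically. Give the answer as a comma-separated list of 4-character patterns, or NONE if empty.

size-2^0 implicants → 0000(✓)  0001(✓)  0011(✓)  0101(✓)  1000(✓)  1001(✓)  1010(✓)  1011(✓)  1110(✓)  1111(✓)
size-2^1 implicants → -000(✓)  -001(✓)  -011(✓)  0-01  00-1(✓)  000-(✓)  1-10(✓)  1-11(✓)  10-0(✓)  10-1(✓)  100-(✓)  101-(✓)  111-(✓)
size-2^2 implicants → -0-1  -00-  1-1-  10--
Unchecked terms (primes): -0-1, -00-, 0-01, 1-1-, 10--

0-01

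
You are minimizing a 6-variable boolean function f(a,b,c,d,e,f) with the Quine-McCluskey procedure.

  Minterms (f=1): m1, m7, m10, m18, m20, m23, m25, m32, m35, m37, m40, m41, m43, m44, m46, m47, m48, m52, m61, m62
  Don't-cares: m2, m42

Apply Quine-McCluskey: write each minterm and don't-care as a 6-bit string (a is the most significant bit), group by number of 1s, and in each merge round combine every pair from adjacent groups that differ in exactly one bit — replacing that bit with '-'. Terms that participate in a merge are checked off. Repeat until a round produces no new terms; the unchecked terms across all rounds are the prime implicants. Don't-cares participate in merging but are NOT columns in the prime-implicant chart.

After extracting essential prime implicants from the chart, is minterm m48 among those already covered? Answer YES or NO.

NO

size-2^0 implicants → 000001  000010(✓)  000111(✓)  001010(✓)  010010(✓)  010100(✓)  010111(✓)  011001  100000(✓)  100011(✓)  100101  101000(✓)  101001(✓)  101010(✓)  101011(✓)  101100(✓)  101110(✓)  101111(✓)  110000(✓)  110100(✓)  111101  111110(✓)
size-2^1 implicants → -01010  -10100  0-0010  0-0111  00-010  1-0000  1-1110  10-000  10-011  101-00(✓)  101-10(✓)  101-11(✓)  1010-0(✓)  1010-1(✓)  10100-(✓)  10101-(✓)  1011-0(✓)  10111-(✓)  110-00
size-2^2 implicants → 101--0  101-1-  1010--
Unchecked terms (primes): -01010, -10100, 0-0010, 0-0111, 00-010, 000001, 011001, 1-0000, 1-1110, 10-000, 10-011, 100101, 101--0, 101-1-, 1010--, 110-00, 111101
Minterm coverage:
  m1 ⊆ 000001 [E]
  m7 ⊆ 0-0111 [E]
  m10 ⊆ -01010,00-010
  m18 ⊆ 0-0010 [E]
  m20 ⊆ -10100 [E]
  m23 ⊆ 0-0111 [E]
  m25 ⊆ 011001 [E]
  m32 ⊆ 1-0000,10-000
  m35 ⊆ 10-011 [E]
  m37 ⊆ 100101 [E]
  m40 ⊆ 10-000,101--0,1010--
  m41 ⊆ 1010-- [E]
  m43 ⊆ 10-011,101-1-,1010--
  m44 ⊆ 101--0 [E]
  m46 ⊆ 1-1110,101--0,101-1-
  m47 ⊆ 101-1- [E]
  m48 ⊆ 1-0000,110-00
  m52 ⊆ -10100,110-00
  m61 ⊆ 111101 [E]
  m62 ⊆ 1-1110 [E]
E = {-10100, 0-0010, 0-0111, 000001, 011001, 1-1110, 10-011, 100101, 101--0, 101-1-, 1010--, 111101}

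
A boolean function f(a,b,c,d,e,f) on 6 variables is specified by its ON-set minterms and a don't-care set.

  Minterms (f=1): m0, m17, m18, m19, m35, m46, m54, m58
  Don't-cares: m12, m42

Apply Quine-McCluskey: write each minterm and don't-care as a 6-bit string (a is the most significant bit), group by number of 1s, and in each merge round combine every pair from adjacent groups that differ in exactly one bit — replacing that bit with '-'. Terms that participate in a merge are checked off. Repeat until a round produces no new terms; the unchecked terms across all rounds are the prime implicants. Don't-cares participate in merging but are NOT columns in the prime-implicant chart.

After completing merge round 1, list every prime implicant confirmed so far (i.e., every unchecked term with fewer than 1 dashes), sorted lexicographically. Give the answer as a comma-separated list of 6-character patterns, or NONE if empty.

000000, 001100, 100011, 110110

Round 0: 000000 001100 010001✓ 010010✓ 010011✓ 100011 101010✓ 101110✓ 110110 111010✓
Round 1: 0100-1 01001- 1-1010 101-10
PIs = {000000, 001100, 0100-1, 01001-, 1-1010, 100011, 101-10, 110110}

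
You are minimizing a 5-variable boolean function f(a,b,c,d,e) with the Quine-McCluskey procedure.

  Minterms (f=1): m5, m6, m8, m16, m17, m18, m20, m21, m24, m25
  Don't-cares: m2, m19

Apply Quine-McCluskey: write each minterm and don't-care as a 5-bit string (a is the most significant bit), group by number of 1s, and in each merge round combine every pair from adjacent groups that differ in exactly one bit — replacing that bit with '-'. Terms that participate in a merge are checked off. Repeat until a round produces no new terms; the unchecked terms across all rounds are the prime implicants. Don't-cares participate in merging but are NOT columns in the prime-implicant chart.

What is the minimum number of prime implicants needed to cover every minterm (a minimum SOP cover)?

[col 0] 00010*, 00101*, 00110*, 01000*, 10000*, 10001*, 10010*, 10011*, 10100*, 10101*, 11000*, 11001*
[col 1] -0010, -0101, -1000, 00-10, 1-000*, 1-001*, 10-00*, 10-01*, 100-0*, 100-1*, 1000-*, 1001-*, 1010-*, 1100-*
[col 2] 1-00-, 10-0-, 100--
Prime implicants: -0010, -0101, -1000, 00-10, 1-00-, 10-0-, 100--
PI chart (minterm → PIs covering it):
  5 | -0101  (sole → essential)
  6 | 00-10  (sole → essential)
  8 | -1000  (sole → essential)
  16 | 1-00-,10-0-,100--
  17 | 1-00-,10-0-,100--
  18 | -0010,100--
  20 | 10-0-  (sole → essential)
  21 | -0101,10-0-
  24 | -1000,1-00-
  25 | 1-00-  (sole → essential)
Essential prime implicants: -0101, -1000, 00-10, 1-00-, 10-0-
Petrick residual → -0010
Minimum SOP uses 6 PIs: b'c'de' + b'cd'e + bc'd'e' + a'b'de' + ac'd' + ab'd'

6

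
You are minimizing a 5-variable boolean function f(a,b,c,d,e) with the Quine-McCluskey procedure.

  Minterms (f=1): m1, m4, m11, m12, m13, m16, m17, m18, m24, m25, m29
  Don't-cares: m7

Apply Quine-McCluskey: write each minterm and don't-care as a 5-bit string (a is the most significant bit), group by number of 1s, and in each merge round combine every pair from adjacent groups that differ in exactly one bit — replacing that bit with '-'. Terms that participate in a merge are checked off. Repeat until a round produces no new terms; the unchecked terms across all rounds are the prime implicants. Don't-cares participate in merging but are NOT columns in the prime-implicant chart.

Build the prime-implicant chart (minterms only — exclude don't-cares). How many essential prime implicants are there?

[col 0] 00001*, 00100*, 00111, 01011, 01100*, 01101*, 10000*, 10001*, 10010*, 11000*, 11001*, 11101*
[col 1] -0001, -1101, 0-100, 0110-, 1-000*, 1-001*, 100-0, 1000-*, 11-01, 1100-*
[col 2] 1-00-
Prime implicants: -0001, -1101, 0-100, 00111, 01011, 0110-, 1-00-, 100-0, 11-01
PI chart (minterm → PIs covering it):
  1 | -0001  (sole → essential)
  4 | 0-100  (sole → essential)
  11 | 01011  (sole → essential)
  12 | 0-100,0110-
  13 | -1101,0110-
  16 | 1-00-,100-0
  17 | -0001,1-00-
  18 | 100-0  (sole → essential)
  24 | 1-00-  (sole → essential)
  25 | 1-00-,11-01
  29 | -1101,11-01
Essential prime implicants: -0001, 0-100, 01011, 1-00-, 100-0

5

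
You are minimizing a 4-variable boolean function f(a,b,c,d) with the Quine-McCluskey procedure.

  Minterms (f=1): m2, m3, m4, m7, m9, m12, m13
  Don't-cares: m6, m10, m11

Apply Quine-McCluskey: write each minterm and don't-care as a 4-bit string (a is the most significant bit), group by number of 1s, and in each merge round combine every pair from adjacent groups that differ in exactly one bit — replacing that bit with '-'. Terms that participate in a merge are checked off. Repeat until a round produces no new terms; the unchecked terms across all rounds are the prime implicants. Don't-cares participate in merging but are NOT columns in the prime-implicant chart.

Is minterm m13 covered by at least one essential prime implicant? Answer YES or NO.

Round 0: 0010✓ 0011✓ 0100✓ 0110✓ 0111✓ 1001✓ 1010✓ 1011✓ 1100✓ 1101✓
Round 1: -010✓ -011✓ -100 0-10✓ 0-11✓ 001-✓ 01-0 011-✓ 1-01 10-1 101-✓ 110-
Round 2: -01- 0-1-
PIs = {-01-, -100, 0-1-, 01-0, 1-01, 10-1, 110-}
Coverage chart:
  m2: -01-,0-1-
  m3: -01-,0-1-
  m4: -100,01-0
  m7: 0-1- ←essential
  m9: 1-01,10-1
  m12: -100,110-
  m13: 1-01,110-
Essential: 0-1-

NO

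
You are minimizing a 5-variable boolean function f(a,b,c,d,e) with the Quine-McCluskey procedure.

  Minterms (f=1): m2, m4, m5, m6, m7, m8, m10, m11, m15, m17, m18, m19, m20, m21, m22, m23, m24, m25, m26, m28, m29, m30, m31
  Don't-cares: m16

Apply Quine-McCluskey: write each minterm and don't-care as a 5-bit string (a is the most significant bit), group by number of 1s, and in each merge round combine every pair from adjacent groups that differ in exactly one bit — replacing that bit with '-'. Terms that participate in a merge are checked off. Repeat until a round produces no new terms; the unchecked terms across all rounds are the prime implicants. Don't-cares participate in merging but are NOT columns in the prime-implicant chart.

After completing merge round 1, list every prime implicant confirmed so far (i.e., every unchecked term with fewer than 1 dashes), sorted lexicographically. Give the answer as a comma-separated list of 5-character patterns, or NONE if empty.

[col 0] 00010*, 00100*, 00101*, 00110*, 00111*, 01000*, 01010*, 01011*, 01111*, 10000*, 10001*, 10010*, 10011*, 10100*, 10101*, 10110*, 10111*, 11000*, 11001*, 11010*, 11100*, 11101*, 11110*, 11111*
[col 1] -0010*, -0100*, -0101*, -0110*, -0111*, -1000*, -1010*, -1111*, 0-010*, 0-111*, 00-10*, 001-0*, 001-1*, 0010-*, 0011-*, 01-11, 010-0*, 0101-, 1-000*, 1-001*, 1-010*, 1-100*, 1-101*, 1-110*, 1-111*, 10-00*, 10-01*, 10-10*, 10-11*, 100-0*, 100-1*, 1000-*, 1001-*, 101-0*, 101-1*, 1010-*, 1011-*, 11-00*, 11-01*, 11-10*, 110-0*, 1100-*, 111-0*, 111-1*, 1110-*, 1111-*
[col 2] --010, --111, -0-10, -01-0*, -01-1*, -010-*, -011-*, -10-0, 001--*, 1--00*, 1--01*, 1--10*, 1-0-0*, 1-00-*, 1-1-0*, 1-1-1*, 1-10-*, 1-11-*, 10--0*, 10--1*, 10-0-*, 10-1-*, 100--*, 101--*, 11--0*, 11-0-*, 111--*
[col 3] -01--, 1---0, 1--0-, 1-1--, 10---
Prime implicants: --010, --111, -0-10, -01--, -10-0, 01-11, 0101-, 1---0, 1--0-, 1-1--, 10---

NONE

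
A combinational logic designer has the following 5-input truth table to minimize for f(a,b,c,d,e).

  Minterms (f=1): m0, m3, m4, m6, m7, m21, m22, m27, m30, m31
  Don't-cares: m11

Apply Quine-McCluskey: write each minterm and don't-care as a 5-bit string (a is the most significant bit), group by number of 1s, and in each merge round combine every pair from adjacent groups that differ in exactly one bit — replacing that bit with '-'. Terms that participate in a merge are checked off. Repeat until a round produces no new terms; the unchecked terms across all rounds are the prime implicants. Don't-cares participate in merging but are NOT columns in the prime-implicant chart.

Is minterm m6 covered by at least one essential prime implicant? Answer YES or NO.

NO

[col 0] 00000*, 00011*, 00100*, 00110*, 00111*, 01011*, 10101, 10110*, 11011*, 11110*, 11111*
[col 1] -0110, -1011, 0-011, 00-00, 00-11, 001-0, 0011-, 1-110, 11-11, 1111-
Prime implicants: -0110, -1011, 0-011, 00-00, 00-11, 001-0, 0011-, 1-110, 10101, 11-11, 1111-
PI chart (minterm → PIs covering it):
  0 | 00-00  (sole → essential)
  3 | 0-011,00-11
  4 | 00-00,001-0
  6 | -0110,001-0,0011-
  7 | 00-11,0011-
  21 | 10101  (sole → essential)
  22 | -0110,1-110
  27 | -1011,11-11
  30 | 1-110,1111-
  31 | 11-11,1111-
Essential prime implicants: 00-00, 10101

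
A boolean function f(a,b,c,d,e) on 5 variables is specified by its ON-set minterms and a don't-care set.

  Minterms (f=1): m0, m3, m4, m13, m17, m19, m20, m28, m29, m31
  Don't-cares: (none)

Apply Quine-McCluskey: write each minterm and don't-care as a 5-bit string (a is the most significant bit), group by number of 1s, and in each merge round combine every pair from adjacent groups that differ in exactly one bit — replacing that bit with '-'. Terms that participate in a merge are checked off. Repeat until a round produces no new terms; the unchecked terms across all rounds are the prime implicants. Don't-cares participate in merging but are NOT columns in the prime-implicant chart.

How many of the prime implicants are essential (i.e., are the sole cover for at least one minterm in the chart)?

Round 0: 00000✓ 00011✓ 00100✓ 01101✓ 10001✓ 10011✓ 10100✓ 11100✓ 11101✓ 11111✓
Round 1: -0011 -0100 -1101 00-00 1-100 100-1 111-1 1110-
PIs = {-0011, -0100, -1101, 00-00, 1-100, 100-1, 111-1, 1110-}
Coverage chart:
  m0: 00-00 ←essential
  m3: -0011 ←essential
  m4: -0100,00-00
  m13: -1101 ←essential
  m17: 100-1 ←essential
  m19: -0011,100-1
  m20: -0100,1-100
  m28: 1-100,1110-
  m29: -1101,111-1,1110-
  m31: 111-1 ←essential
Essential: -0011, -1101, 00-00, 100-1, 111-1

5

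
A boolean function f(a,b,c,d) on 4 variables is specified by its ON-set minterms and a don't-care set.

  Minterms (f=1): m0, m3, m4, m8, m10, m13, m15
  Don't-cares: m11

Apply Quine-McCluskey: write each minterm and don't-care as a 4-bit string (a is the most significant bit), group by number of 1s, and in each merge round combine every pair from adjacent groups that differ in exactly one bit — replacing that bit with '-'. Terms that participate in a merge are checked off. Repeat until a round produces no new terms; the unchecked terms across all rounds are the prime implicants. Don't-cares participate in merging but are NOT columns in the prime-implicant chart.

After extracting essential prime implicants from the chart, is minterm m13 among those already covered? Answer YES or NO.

YES

Round 0: 0000✓ 0011✓ 0100✓ 1000✓ 1010✓ 1011✓ 1101✓ 1111✓
Round 1: -000 -011 0-00 1-11 10-0 101- 11-1
PIs = {-000, -011, 0-00, 1-11, 10-0, 101-, 11-1}
Coverage chart:
  m0: -000,0-00
  m3: -011 ←essential
  m4: 0-00 ←essential
  m8: -000,10-0
  m10: 10-0,101-
  m13: 11-1 ←essential
  m15: 1-11,11-1
Essential: -011, 0-00, 11-1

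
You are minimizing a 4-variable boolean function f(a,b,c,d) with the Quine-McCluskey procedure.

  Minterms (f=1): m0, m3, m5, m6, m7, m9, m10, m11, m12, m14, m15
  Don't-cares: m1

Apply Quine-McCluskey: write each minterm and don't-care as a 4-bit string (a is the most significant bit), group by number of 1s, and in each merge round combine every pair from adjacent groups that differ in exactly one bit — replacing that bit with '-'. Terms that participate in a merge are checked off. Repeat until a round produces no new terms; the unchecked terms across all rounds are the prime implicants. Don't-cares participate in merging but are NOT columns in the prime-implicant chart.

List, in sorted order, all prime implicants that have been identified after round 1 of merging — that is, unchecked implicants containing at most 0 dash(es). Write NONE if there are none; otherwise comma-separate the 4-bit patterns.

size-2^0 implicants → 0000(✓)  0001(✓)  0011(✓)  0101(✓)  0110(✓)  0111(✓)  1001(✓)  1010(✓)  1011(✓)  1100(✓)  1110(✓)  1111(✓)
size-2^1 implicants → -001(✓)  -011(✓)  -110(✓)  -111(✓)  0-01(✓)  0-11(✓)  00-1(✓)  000-  01-1(✓)  011-(✓)  1-10(✓)  1-11(✓)  10-1(✓)  101-(✓)  11-0  111-(✓)
size-2^2 implicants → --11  -0-1  -11-  0--1  1-1-
Unchecked terms (primes): --11, -0-1, -11-, 0--1, 000-, 1-1-, 11-0

NONE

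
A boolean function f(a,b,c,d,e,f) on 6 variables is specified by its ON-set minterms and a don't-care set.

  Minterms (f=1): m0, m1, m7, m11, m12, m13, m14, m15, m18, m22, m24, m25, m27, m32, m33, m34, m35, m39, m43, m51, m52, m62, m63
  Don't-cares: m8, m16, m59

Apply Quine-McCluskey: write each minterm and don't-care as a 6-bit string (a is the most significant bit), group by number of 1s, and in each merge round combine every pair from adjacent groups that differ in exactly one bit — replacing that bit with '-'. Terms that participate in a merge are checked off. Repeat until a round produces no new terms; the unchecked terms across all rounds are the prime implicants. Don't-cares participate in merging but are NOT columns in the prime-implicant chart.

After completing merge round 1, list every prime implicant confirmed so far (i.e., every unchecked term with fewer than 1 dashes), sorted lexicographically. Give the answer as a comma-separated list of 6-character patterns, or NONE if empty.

110100

size-2^0 implicants → 000000(✓)  000001(✓)  000111(✓)  001000(✓)  001011(✓)  001100(✓)  001101(✓)  001110(✓)  001111(✓)  010000(✓)  010010(✓)  010110(✓)  011000(✓)  011001(✓)  011011(✓)  100000(✓)  100001(✓)  100010(✓)  100011(✓)  100111(✓)  101011(✓)  110011(✓)  110100  111011(✓)  111110(✓)  111111(✓)
size-2^1 implicants → -00000(✓)  -00001(✓)  -00111  -01011(✓)  -11011(✓)  0-0000(✓)  0-1000(✓)  0-1011(✓)  00-000(✓)  00-111  00000-(✓)  001-00  001-11  0011-0(✓)  0011-1(✓)  00110-(✓)  00111-(✓)  01-000(✓)  010-10  0100-0  0110-1  01100-  1-0011(✓)  1-1011(✓)  10-011(✓)  100-11  1000-0(✓)  1000-1(✓)  10000-(✓)  10001-(✓)  11-011(✓)  111-11  11111-
size-2^2 implicants → --1011  -0000-  0--000  0011--  1--011  1000--
Unchecked terms (primes): --1011, -0000-, -00111, 0--000, 00-111, 001-00, 001-11, 0011--, 010-10, 0100-0, 0110-1, 01100-, 1--011, 100-11, 1000--, 110100, 111-11, 11111-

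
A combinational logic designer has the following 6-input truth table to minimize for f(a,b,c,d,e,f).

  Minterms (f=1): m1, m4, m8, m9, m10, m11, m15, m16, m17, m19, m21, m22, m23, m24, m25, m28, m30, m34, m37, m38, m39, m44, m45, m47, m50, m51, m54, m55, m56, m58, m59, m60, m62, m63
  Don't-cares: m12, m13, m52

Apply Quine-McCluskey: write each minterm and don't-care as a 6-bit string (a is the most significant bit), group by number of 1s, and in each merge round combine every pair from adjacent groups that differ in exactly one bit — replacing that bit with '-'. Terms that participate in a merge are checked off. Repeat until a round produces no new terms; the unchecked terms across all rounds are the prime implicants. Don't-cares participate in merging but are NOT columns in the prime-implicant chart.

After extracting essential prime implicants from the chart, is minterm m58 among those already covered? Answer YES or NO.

YES

size-2^0 implicants → 000001(✓)  000100(✓)  001000(✓)  001001(✓)  001010(✓)  001011(✓)  001100(✓)  001101(✓)  001111(✓)  010000(✓)  010001(✓)  010011(✓)  010101(✓)  010110(✓)  010111(✓)  011000(✓)  011001(✓)  011100(✓)  011110(✓)  100010(✓)  100101(✓)  100110(✓)  100111(✓)  101100(✓)  101101(✓)  101111(✓)  110010(✓)  110011(✓)  110100(✓)  110110(✓)  110111(✓)  111000(✓)  111010(✓)  111011(✓)  111100(✓)  111110(✓)  111111(✓)
size-2^1 implicants → -01100(✓)  -01101(✓)  -01111(✓)  -10011(✓)  -10110(✓)  -10111(✓)  -11000(✓)  -11100(✓)  -11110(✓)  0-0001(✓)  0-1000(✓)  0-1001(✓)  0-1100(✓)  00-001(✓)  00-100  001-00(✓)  001-01(✓)  001-11(✓)  0010-0(✓)  0010-1(✓)  00100-(✓)  00101-(✓)  0011-1(✓)  00110-(✓)  01-000(✓)  01-001(✓)  01-110(✓)  010-01(✓)  010-11(✓)  0100-1(✓)  01000-(✓)  0101-1(✓)  01011-(✓)  011-00(✓)  01100-(✓)  0111-0(✓)  1-0010(✓)  1-0110(✓)  1-0111(✓)  1-1100(✓)  1-1111(✓)  10-101(✓)  10-111(✓)  100-10(✓)  1001-1(✓)  10011-(✓)  1011-1(✓)  10110-(✓)  11-010(✓)  11-011(✓)  11-100(✓)  11-110(✓)  11-111(✓)  110-10(✓)  110-11(✓)  11001-(✓)  1101-0(✓)  11011-(✓)  111-00(✓)  111-10(✓)  111-11(✓)  1110-0(✓)  11101-(✓)  1111-0(✓)  11111-(✓)
size-2^2 implicants → --1100  -011-1  -0110-  -1-110  -10-11  -1011-  -11-00  -111-0  0--001  0-1-00  0-100-  001--1  001-0-  0010--  01-00-  010--1  1--111  1-0-10  1-011-  10-1-1  11--10(✓)  11--11(✓)  11-01-(✓)  11-1-0  11-11-(✓)  110-1-(✓)  111--0  111-1-(✓)
size-2^3 implicants → 11--1-
Unchecked terms (primes): --1100, -011-1, -0110-, -1-110, -10-11, -1011-, -11-00, -111-0, 0--001, 0-1-00, 0-100-, 00-100, 001--1, 001-0-, 0010--, 01-00-, 010--1, 1--111, 1-0-10, 1-011-, 10-1-1, 11--1-, 11-1-0, 111--0
Minterm coverage:
  m1 ⊆ 0--001 [E]
  m4 ⊆ 00-100 [E]
  m8 ⊆ 0-1-00,0-100-,001-0-,0010--
  m9 ⊆ 0--001,0-100-,001--1,001-0-,0010--
  m10 ⊆ 0010-- [E]
  m11 ⊆ 001--1,0010--
  m15 ⊆ -011-1,001--1
  m16 ⊆ 01-00- [E]
  m17 ⊆ 0--001,01-00-,010--1
  m19 ⊆ -10-11,010--1
  m21 ⊆ 010--1 [E]
  m22 ⊆ -1-110,-1011-
  m23 ⊆ -10-11,-1011-,010--1
  m24 ⊆ -11-00,0-1-00,0-100-,01-00-
  m25 ⊆ 0--001,0-100-,01-00-
  m28 ⊆ --1100,-11-00,-111-0,0-1-00
  m30 ⊆ -1-110,-111-0
  m34 ⊆ 1-0-10 [E]
  m37 ⊆ 10-1-1 [E]
  m38 ⊆ 1-0-10,1-011-
  m39 ⊆ 1--111,1-011-,10-1-1
  m44 ⊆ --1100,-0110-
  m45 ⊆ -011-1,-0110-,10-1-1
  m47 ⊆ -011-1,1--111,10-1-1
  m50 ⊆ 1-0-10,11--1-
  m51 ⊆ -10-11,11--1-
  m54 ⊆ -1-110,-1011-,1-0-10,1-011-,11--1-,11-1-0
  m55 ⊆ -10-11,-1011-,1--111,1-011-,11--1-
  m56 ⊆ -11-00,111--0
  m58 ⊆ 11--1-,111--0
  m59 ⊆ 11--1- [E]
  m60 ⊆ --1100,-11-00,-111-0,11-1-0,111--0
  m62 ⊆ -1-110,-111-0,11--1-,11-1-0,111--0
  m63 ⊆ 1--111,11--1-
E = {0--001, 00-100, 0010--, 01-00-, 010--1, 1-0-10, 10-1-1, 11--1-}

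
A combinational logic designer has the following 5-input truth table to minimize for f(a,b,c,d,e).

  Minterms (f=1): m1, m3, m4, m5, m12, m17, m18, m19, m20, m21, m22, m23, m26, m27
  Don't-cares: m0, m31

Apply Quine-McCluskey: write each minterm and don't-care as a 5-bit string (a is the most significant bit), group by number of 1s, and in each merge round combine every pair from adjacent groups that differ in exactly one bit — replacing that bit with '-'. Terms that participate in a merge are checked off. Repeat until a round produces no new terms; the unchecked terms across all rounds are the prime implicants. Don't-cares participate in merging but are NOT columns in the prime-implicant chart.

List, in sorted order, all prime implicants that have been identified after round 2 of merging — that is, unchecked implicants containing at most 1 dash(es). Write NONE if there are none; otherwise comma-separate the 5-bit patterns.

0-100

[col 0] 00000*, 00001*, 00011*, 00100*, 00101*, 01100*, 10001*, 10010*, 10011*, 10100*, 10101*, 10110*, 10111*, 11010*, 11011*, 11111*
[col 1] -0001*, -0011*, -0100*, -0101*, 0-100, 00-00*, 00-01*, 000-1*, 0000-*, 0010-*, 1-010*, 1-011*, 1-111*, 10-01*, 10-10*, 10-11*, 100-1*, 1001-*, 101-0*, 101-1*, 1010-*, 1011-*, 11-11*, 1101-*
[col 2] -0-01, -00-1, -010-, 00-0-, 1--11, 1-01-, 10--1, 10-1-, 101--
Prime implicants: -0-01, -00-1, -010-, 0-100, 00-0-, 1--11, 1-01-, 10--1, 10-1-, 101--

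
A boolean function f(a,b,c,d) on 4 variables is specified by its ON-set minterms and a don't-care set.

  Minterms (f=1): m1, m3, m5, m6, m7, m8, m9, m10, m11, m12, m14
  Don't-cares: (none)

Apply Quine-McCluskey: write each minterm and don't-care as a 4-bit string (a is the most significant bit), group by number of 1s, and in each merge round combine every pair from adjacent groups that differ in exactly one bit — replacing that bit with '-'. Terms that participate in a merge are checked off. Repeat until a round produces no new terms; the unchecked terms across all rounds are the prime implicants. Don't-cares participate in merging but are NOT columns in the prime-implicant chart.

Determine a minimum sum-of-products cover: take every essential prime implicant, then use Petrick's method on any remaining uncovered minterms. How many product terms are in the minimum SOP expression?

4

size-2^0 implicants → 0001(✓)  0011(✓)  0101(✓)  0110(✓)  0111(✓)  1000(✓)  1001(✓)  1010(✓)  1011(✓)  1100(✓)  1110(✓)
size-2^1 implicants → -001(✓)  -011(✓)  -110  0-01(✓)  0-11(✓)  00-1(✓)  01-1(✓)  011-  1-00(✓)  1-10(✓)  10-0(✓)  10-1(✓)  100-(✓)  101-(✓)  11-0(✓)
size-2^2 implicants → -0-1  0--1  1--0  10--
Unchecked terms (primes): -0-1, -110, 0--1, 011-, 1--0, 10--
Minterm coverage:
  m1 ⊆ -0-1,0--1
  m3 ⊆ -0-1,0--1
  m5 ⊆ 0--1 [E]
  m6 ⊆ -110,011-
  m7 ⊆ 0--1,011-
  m8 ⊆ 1--0,10--
  m9 ⊆ -0-1,10--
  m10 ⊆ 1--0,10--
  m11 ⊆ -0-1,10--
  m12 ⊆ 1--0 [E]
  m14 ⊆ -110,1--0
E = {0--1, 1--0}
Petrick residual → -0-1, -110
Cover = b'd + bcd' + a'd + ad'  |cover|=4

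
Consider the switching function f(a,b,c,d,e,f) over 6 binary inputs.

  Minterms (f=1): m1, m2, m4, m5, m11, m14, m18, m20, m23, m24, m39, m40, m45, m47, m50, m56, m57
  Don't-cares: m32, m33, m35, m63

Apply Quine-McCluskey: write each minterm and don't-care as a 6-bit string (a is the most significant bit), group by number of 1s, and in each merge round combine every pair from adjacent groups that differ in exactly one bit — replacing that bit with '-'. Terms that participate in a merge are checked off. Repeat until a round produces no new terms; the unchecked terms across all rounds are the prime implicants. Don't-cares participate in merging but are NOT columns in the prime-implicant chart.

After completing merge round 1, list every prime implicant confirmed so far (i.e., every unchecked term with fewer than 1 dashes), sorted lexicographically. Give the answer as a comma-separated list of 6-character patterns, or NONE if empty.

[col 0] 000001*, 000010*, 000100*, 000101*, 001011, 001110, 010010*, 010100*, 010111, 011000*, 100000*, 100001*, 100011*, 100111*, 101000*, 101101*, 101111*, 110010*, 111000*, 111001*, 111111*
[col 1] -00001, -10010, -11000, 0-0010, 0-0100, 000-01, 00010-, 1-1000, 1-1111, 10-000, 10-111, 100-11, 1000-1, 10000-, 1011-1, 11100-
Prime implicants: -00001, -10010, -11000, 0-0010, 0-0100, 000-01, 00010-, 001011, 001110, 010111, 1-1000, 1-1111, 10-000, 10-111, 100-11, 1000-1, 10000-, 1011-1, 11100-

001011, 001110, 010111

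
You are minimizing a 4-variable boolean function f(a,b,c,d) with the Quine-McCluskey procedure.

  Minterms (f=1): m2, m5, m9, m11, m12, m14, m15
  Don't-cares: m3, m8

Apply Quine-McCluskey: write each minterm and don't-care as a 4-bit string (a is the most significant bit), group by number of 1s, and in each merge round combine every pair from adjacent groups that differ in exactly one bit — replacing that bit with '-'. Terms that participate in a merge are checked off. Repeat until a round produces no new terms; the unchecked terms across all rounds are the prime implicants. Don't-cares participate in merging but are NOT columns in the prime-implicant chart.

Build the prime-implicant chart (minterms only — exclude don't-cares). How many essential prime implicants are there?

size-2^0 implicants → 0010(✓)  0011(✓)  0101  1000(✓)  1001(✓)  1011(✓)  1100(✓)  1110(✓)  1111(✓)
size-2^1 implicants → -011  001-  1-00  1-11  10-1  100-  11-0  111-
Unchecked terms (primes): -011, 001-, 0101, 1-00, 1-11, 10-1, 100-, 11-0, 111-
Minterm coverage:
  m2 ⊆ 001- [E]
  m5 ⊆ 0101 [E]
  m9 ⊆ 10-1,100-
  m11 ⊆ -011,1-11,10-1
  m12 ⊆ 1-00,11-0
  m14 ⊆ 11-0,111-
  m15 ⊆ 1-11,111-
E = {001-, 0101}

2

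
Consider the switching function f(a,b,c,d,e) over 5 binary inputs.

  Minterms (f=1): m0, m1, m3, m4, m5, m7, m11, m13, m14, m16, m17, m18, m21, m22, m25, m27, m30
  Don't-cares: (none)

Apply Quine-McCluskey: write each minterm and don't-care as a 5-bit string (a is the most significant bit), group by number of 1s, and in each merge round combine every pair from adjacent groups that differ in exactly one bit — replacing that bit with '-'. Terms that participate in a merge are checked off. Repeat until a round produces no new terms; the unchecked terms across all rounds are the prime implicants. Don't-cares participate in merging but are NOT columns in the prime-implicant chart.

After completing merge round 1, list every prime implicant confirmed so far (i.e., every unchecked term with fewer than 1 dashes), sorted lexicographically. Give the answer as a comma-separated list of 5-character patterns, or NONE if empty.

[col 0] 00000*, 00001*, 00011*, 00100*, 00101*, 00111*, 01011*, 01101*, 01110*, 10000*, 10001*, 10010*, 10101*, 10110*, 11001*, 11011*, 11110*
[col 1] -0000*, -0001*, -0101*, -1011, -1110, 0-011, 0-101, 00-00*, 00-01*, 00-11*, 000-1*, 0000-*, 001-1*, 0010-*, 1-001, 1-110, 10-01*, 10-10, 100-0, 1000-*, 110-1
[col 2] -0-01, -000-, 00--1, 00-0-
Prime implicants: -0-01, -000-, -1011, -1110, 0-011, 0-101, 00--1, 00-0-, 1-001, 1-110, 10-10, 100-0, 110-1

NONE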